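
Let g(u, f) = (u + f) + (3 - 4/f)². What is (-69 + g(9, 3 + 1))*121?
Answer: -6292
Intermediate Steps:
g(u, f) = f + u + (3 - 4/f)² (g(u, f) = (f + u) + (3 - 4/f)² = f + u + (3 - 4/f)²)
(-69 + g(9, 3 + 1))*121 = (-69 + ((3 + 1) + 9 + (-4 + 3*(3 + 1))²/(3 + 1)²))*121 = (-69 + (4 + 9 + (-4 + 3*4)²/4²))*121 = (-69 + (4 + 9 + (-4 + 12)²/16))*121 = (-69 + (4 + 9 + (1/16)*8²))*121 = (-69 + (4 + 9 + (1/16)*64))*121 = (-69 + (4 + 9 + 4))*121 = (-69 + 17)*121 = -52*121 = -6292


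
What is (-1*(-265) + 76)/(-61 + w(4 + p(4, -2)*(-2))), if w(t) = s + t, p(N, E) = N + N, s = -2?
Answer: -341/75 ≈ -4.5467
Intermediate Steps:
p(N, E) = 2*N
w(t) = -2 + t
(-1*(-265) + 76)/(-61 + w(4 + p(4, -2)*(-2))) = (-1*(-265) + 76)/(-61 + (-2 + (4 + (2*4)*(-2)))) = (265 + 76)/(-61 + (-2 + (4 + 8*(-2)))) = 341/(-61 + (-2 + (4 - 16))) = 341/(-61 + (-2 - 12)) = 341/(-61 - 14) = 341/(-75) = 341*(-1/75) = -341/75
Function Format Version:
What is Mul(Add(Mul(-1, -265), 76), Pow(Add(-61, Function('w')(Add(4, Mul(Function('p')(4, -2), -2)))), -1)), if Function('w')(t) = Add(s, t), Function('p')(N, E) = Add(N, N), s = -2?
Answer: Rational(-341, 75) ≈ -4.5467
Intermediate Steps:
Function('p')(N, E) = Mul(2, N)
Function('w')(t) = Add(-2, t)
Mul(Add(Mul(-1, -265), 76), Pow(Add(-61, Function('w')(Add(4, Mul(Function('p')(4, -2), -2)))), -1)) = Mul(Add(Mul(-1, -265), 76), Pow(Add(-61, Add(-2, Add(4, Mul(Mul(2, 4), -2)))), -1)) = Mul(Add(265, 76), Pow(Add(-61, Add(-2, Add(4, Mul(8, -2)))), -1)) = Mul(341, Pow(Add(-61, Add(-2, Add(4, -16))), -1)) = Mul(341, Pow(Add(-61, Add(-2, -12)), -1)) = Mul(341, Pow(Add(-61, -14), -1)) = Mul(341, Pow(-75, -1)) = Mul(341, Rational(-1, 75)) = Rational(-341, 75)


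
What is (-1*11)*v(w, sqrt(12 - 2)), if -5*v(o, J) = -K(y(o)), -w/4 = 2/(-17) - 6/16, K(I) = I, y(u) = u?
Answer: -737/170 ≈ -4.3353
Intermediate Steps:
w = 67/34 (w = -4*(2/(-17) - 6/16) = -4*(2*(-1/17) - 6*1/16) = -4*(-2/17 - 3/8) = -4*(-67/136) = 67/34 ≈ 1.9706)
v(o, J) = o/5 (v(o, J) = -(-1)*o/5 = o/5)
(-1*11)*v(w, sqrt(12 - 2)) = (-1*11)*((1/5)*(67/34)) = -11*67/170 = -737/170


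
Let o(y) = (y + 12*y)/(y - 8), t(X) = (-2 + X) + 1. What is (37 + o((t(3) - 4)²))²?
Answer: 576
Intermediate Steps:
t(X) = -1 + X
o(y) = 13*y/(-8 + y) (o(y) = (13*y)/(-8 + y) = 13*y/(-8 + y))
(37 + o((t(3) - 4)²))² = (37 + 13*((-1 + 3) - 4)²/(-8 + ((-1 + 3) - 4)²))² = (37 + 13*(2 - 4)²/(-8 + (2 - 4)²))² = (37 + 13*(-2)²/(-8 + (-2)²))² = (37 + 13*4/(-8 + 4))² = (37 + 13*4/(-4))² = (37 + 13*4*(-¼))² = (37 - 13)² = 24² = 576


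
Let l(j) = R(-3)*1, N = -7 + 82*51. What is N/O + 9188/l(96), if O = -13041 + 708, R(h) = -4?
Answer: -28333076/12333 ≈ -2297.3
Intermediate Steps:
N = 4175 (N = -7 + 4182 = 4175)
l(j) = -4 (l(j) = -4*1 = -4)
O = -12333
N/O + 9188/l(96) = 4175/(-12333) + 9188/(-4) = 4175*(-1/12333) + 9188*(-1/4) = -4175/12333 - 2297 = -28333076/12333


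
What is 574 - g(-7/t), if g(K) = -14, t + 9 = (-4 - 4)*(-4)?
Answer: 588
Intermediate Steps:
t = 23 (t = -9 + (-4 - 4)*(-4) = -9 - 8*(-4) = -9 + 32 = 23)
574 - g(-7/t) = 574 - 1*(-14) = 574 + 14 = 588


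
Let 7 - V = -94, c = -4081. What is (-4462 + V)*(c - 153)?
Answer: 18464474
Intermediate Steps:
V = 101 (V = 7 - 1*(-94) = 7 + 94 = 101)
(-4462 + V)*(c - 153) = (-4462 + 101)*(-4081 - 153) = -4361*(-4234) = 18464474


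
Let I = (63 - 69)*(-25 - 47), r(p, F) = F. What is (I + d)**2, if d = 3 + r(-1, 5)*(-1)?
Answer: 184900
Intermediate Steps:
I = 432 (I = -6*(-72) = 432)
d = -2 (d = 3 + 5*(-1) = 3 - 5 = -2)
(I + d)**2 = (432 - 2)**2 = 430**2 = 184900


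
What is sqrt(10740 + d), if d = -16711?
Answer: I*sqrt(5971) ≈ 77.272*I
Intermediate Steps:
sqrt(10740 + d) = sqrt(10740 - 16711) = sqrt(-5971) = I*sqrt(5971)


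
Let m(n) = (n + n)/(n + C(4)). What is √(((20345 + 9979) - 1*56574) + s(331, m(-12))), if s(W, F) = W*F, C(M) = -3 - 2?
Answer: I*√7451202/17 ≈ 160.57*I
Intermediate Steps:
C(M) = -5
m(n) = 2*n/(-5 + n) (m(n) = (n + n)/(n - 5) = (2*n)/(-5 + n) = 2*n/(-5 + n))
s(W, F) = F*W
√(((20345 + 9979) - 1*56574) + s(331, m(-12))) = √(((20345 + 9979) - 1*56574) + (2*(-12)/(-5 - 12))*331) = √((30324 - 56574) + (2*(-12)/(-17))*331) = √(-26250 + (2*(-12)*(-1/17))*331) = √(-26250 + (24/17)*331) = √(-26250 + 7944/17) = √(-438306/17) = I*√7451202/17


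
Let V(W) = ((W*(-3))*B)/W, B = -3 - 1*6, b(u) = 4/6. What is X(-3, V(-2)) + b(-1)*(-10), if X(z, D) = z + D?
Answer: 52/3 ≈ 17.333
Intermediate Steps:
b(u) = 2/3 (b(u) = 4*(1/6) = 2/3)
B = -9 (B = -3 - 6 = -9)
V(W) = 27 (V(W) = ((W*(-3))*(-9))/W = (-3*W*(-9))/W = (27*W)/W = 27)
X(z, D) = D + z
X(-3, V(-2)) + b(-1)*(-10) = (27 - 3) + (2/3)*(-10) = 24 - 20/3 = 52/3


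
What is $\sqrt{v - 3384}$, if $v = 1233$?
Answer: $3 i \sqrt{239} \approx 46.379 i$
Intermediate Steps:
$\sqrt{v - 3384} = \sqrt{1233 - 3384} = \sqrt{-2151} = 3 i \sqrt{239}$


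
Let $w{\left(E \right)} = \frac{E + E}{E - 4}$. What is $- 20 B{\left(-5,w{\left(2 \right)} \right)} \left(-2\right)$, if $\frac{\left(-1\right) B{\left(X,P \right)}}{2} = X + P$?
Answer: $560$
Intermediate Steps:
$w{\left(E \right)} = \frac{2 E}{-4 + E}$
$B{\left(X,P \right)} = - 2 P - 2 X$ ($B{\left(X,P \right)} = - 2 \left(X + P\right) = - 2 \left(P + X\right) = - 2 P - 2 X$)
$- 20 B{\left(-5,w{\left(2 \right)} \right)} \left(-2\right) = - 20 \left(- 2 \cdot 2 \cdot 2 \frac{1}{-4 + 2} - -10\right) \left(-2\right) = - 20 \left(- 2 \cdot 2 \cdot 2 \frac{1}{-2} + 10\right) \left(-2\right) = - 20 \left(- 2 \cdot 2 \cdot 2 \left(- \frac{1}{2}\right) + 10\right) \left(-2\right) = - 20 \left(\left(-2\right) \left(-2\right) + 10\right) \left(-2\right) = - 20 \left(4 + 10\right) \left(-2\right) = \left(-20\right) 14 \left(-2\right) = \left(-280\right) \left(-2\right) = 560$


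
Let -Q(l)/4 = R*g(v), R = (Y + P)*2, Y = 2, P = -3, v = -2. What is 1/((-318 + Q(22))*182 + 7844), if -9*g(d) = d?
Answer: -9/447376 ≈ -2.0117e-5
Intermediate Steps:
g(d) = -d/9
R = -2 (R = (2 - 3)*2 = -1*2 = -2)
Q(l) = 16/9 (Q(l) = -(-8)*(-⅑*(-2)) = -(-8)*2/9 = -4*(-4/9) = 16/9)
1/((-318 + Q(22))*182 + 7844) = 1/((-318 + 16/9)*182 + 7844) = 1/(-2846/9*182 + 7844) = 1/(-517972/9 + 7844) = 1/(-447376/9) = -9/447376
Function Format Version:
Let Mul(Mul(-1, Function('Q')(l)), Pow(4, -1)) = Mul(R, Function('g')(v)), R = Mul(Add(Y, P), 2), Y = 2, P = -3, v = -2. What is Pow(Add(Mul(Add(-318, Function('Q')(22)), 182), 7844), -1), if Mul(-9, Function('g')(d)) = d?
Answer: Rational(-9, 447376) ≈ -2.0117e-5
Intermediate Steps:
Function('g')(d) = Mul(Rational(-1, 9), d)
R = -2 (R = Mul(Add(2, -3), 2) = Mul(-1, 2) = -2)
Function('Q')(l) = Rational(16, 9) (Function('Q')(l) = Mul(-4, Mul(-2, Mul(Rational(-1, 9), -2))) = Mul(-4, Mul(-2, Rational(2, 9))) = Mul(-4, Rational(-4, 9)) = Rational(16, 9))
Pow(Add(Mul(Add(-318, Function('Q')(22)), 182), 7844), -1) = Pow(Add(Mul(Add(-318, Rational(16, 9)), 182), 7844), -1) = Pow(Add(Mul(Rational(-2846, 9), 182), 7844), -1) = Pow(Add(Rational(-517972, 9), 7844), -1) = Pow(Rational(-447376, 9), -1) = Rational(-9, 447376)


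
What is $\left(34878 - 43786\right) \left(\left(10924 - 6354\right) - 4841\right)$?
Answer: $2414068$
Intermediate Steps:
$\left(34878 - 43786\right) \left(\left(10924 - 6354\right) - 4841\right) = - 8908 \left(\left(10924 - 6354\right) - 4841\right) = - 8908 \left(4570 - 4841\right) = \left(-8908\right) \left(-271\right) = 2414068$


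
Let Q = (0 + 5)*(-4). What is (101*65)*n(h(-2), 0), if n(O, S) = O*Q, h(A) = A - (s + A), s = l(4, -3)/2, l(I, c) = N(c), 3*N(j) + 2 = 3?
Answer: 65650/3 ≈ 21883.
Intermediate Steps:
N(j) = ⅓ (N(j) = -⅔ + (⅓)*3 = -⅔ + 1 = ⅓)
l(I, c) = ⅓
s = ⅙ (s = (⅓)/2 = (⅓)*(½) = ⅙ ≈ 0.16667)
Q = -20 (Q = 5*(-4) = -20)
h(A) = -⅙ (h(A) = A - (⅙ + A) = A + (-⅙ - A) = -⅙)
n(O, S) = -20*O (n(O, S) = O*(-20) = -20*O)
(101*65)*n(h(-2), 0) = (101*65)*(-20*(-⅙)) = 6565*(10/3) = 65650/3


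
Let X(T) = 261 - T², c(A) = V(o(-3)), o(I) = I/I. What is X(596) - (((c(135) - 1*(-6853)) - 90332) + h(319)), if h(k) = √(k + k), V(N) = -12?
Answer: -271464 - √638 ≈ -2.7149e+5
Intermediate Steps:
o(I) = 1
c(A) = -12
h(k) = √2*√k (h(k) = √(2*k) = √2*√k)
X(596) - (((c(135) - 1*(-6853)) - 90332) + h(319)) = (261 - 1*596²) - (((-12 - 1*(-6853)) - 90332) + √2*√319) = (261 - 1*355216) - (((-12 + 6853) - 90332) + √638) = (261 - 355216) - ((6841 - 90332) + √638) = -354955 - (-83491 + √638) = -354955 + (83491 - √638) = -271464 - √638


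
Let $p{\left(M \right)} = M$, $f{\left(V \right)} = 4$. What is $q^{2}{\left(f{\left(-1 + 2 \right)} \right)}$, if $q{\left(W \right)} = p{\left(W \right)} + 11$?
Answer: $225$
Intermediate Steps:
$q{\left(W \right)} = 11 + W$ ($q{\left(W \right)} = W + 11 = 11 + W$)
$q^{2}{\left(f{\left(-1 + 2 \right)} \right)} = \left(11 + 4\right)^{2} = 15^{2} = 225$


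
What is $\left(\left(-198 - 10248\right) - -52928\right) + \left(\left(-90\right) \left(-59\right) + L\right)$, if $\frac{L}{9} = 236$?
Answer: $49916$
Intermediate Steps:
$L = 2124$ ($L = 9 \cdot 236 = 2124$)
$\left(\left(-198 - 10248\right) - -52928\right) + \left(\left(-90\right) \left(-59\right) + L\right) = \left(\left(-198 - 10248\right) - -52928\right) + \left(\left(-90\right) \left(-59\right) + 2124\right) = \left(\left(-198 - 10248\right) + 52928\right) + \left(5310 + 2124\right) = \left(-10446 + 52928\right) + 7434 = 42482 + 7434 = 49916$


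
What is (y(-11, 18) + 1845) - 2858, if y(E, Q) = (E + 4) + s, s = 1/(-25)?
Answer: -25501/25 ≈ -1020.0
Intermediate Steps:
s = -1/25 ≈ -0.040000
y(E, Q) = 99/25 + E (y(E, Q) = (E + 4) - 1/25 = (4 + E) - 1/25 = 99/25 + E)
(y(-11, 18) + 1845) - 2858 = ((99/25 - 11) + 1845) - 2858 = (-176/25 + 1845) - 2858 = 45949/25 - 2858 = -25501/25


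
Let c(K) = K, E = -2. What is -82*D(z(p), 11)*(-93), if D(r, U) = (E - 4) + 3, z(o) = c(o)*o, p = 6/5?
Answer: -22878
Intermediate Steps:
p = 6/5 (p = 6*(⅕) = 6/5 ≈ 1.2000)
z(o) = o² (z(o) = o*o = o²)
D(r, U) = -3 (D(r, U) = (-2 - 4) + 3 = -6 + 3 = -3)
-82*D(z(p), 11)*(-93) = -82*(-3)*(-93) = 246*(-93) = -22878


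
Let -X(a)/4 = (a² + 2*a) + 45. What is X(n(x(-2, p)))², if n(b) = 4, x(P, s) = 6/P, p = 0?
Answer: 76176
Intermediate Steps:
X(a) = -180 - 8*a - 4*a² (X(a) = -4*((a² + 2*a) + 45) = -4*(45 + a² + 2*a) = -180 - 8*a - 4*a²)
X(n(x(-2, p)))² = (-180 - 8*4 - 4*4²)² = (-180 - 32 - 4*16)² = (-180 - 32 - 64)² = (-276)² = 76176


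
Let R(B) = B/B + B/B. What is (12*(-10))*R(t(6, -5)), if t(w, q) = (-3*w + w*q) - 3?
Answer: -240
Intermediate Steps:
t(w, q) = -3 - 3*w + q*w (t(w, q) = (-3*w + q*w) - 3 = -3 - 3*w + q*w)
R(B) = 2 (R(B) = 1 + 1 = 2)
(12*(-10))*R(t(6, -5)) = (12*(-10))*2 = -120*2 = -240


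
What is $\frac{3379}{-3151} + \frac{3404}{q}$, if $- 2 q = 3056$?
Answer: $- \frac{3972279}{1203682} \approx -3.3001$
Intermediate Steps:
$q = -1528$ ($q = \left(- \frac{1}{2}\right) 3056 = -1528$)
$\frac{3379}{-3151} + \frac{3404}{q} = \frac{3379}{-3151} + \frac{3404}{-1528} = 3379 \left(- \frac{1}{3151}\right) + 3404 \left(- \frac{1}{1528}\right) = - \frac{3379}{3151} - \frac{851}{382} = - \frac{3972279}{1203682}$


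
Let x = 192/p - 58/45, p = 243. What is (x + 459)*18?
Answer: 371386/45 ≈ 8253.0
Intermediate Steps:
x = -202/405 (x = 192/243 - 58/45 = 192*(1/243) - 58*1/45 = 64/81 - 58/45 = -202/405 ≈ -0.49877)
(x + 459)*18 = (-202/405 + 459)*18 = (185693/405)*18 = 371386/45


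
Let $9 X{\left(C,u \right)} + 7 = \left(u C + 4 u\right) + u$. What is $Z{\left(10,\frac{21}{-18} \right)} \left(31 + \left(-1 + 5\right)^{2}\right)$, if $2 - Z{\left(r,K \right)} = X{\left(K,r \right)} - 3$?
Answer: $\frac{1927}{27} \approx 71.37$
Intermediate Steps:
$X{\left(C,u \right)} = - \frac{7}{9} + \frac{5 u}{9} + \frac{C u}{9}$ ($X{\left(C,u \right)} = - \frac{7}{9} + \frac{\left(u C + 4 u\right) + u}{9} = - \frac{7}{9} + \frac{\left(C u + 4 u\right) + u}{9} = - \frac{7}{9} + \frac{\left(4 u + C u\right) + u}{9} = - \frac{7}{9} + \frac{5 u + C u}{9} = - \frac{7}{9} + \left(\frac{5 u}{9} + \frac{C u}{9}\right) = - \frac{7}{9} + \frac{5 u}{9} + \frac{C u}{9}$)
$Z{\left(r,K \right)} = \frac{52}{9} - \frac{5 r}{9} - \frac{K r}{9}$ ($Z{\left(r,K \right)} = 2 - \left(\left(- \frac{7}{9} + \frac{5 r}{9} + \frac{K r}{9}\right) - 3\right) = 2 - \left(- \frac{34}{9} + \frac{5 r}{9} + \frac{K r}{9}\right) = \frac{52}{9} - \frac{5 r}{9} - \frac{K r}{9}$)
$Z{\left(10,\frac{21}{-18} \right)} \left(31 + \left(-1 + 5\right)^{2}\right) = \left(\frac{52}{9} - \frac{50}{9} - \frac{1}{9} \frac{21}{-18} \cdot 10\right) \left(31 + \left(-1 + 5\right)^{2}\right) = \left(\frac{52}{9} - \frac{50}{9} - \frac{1}{9} \cdot 21 \left(- \frac{1}{18}\right) 10\right) \left(31 + 4^{2}\right) = \left(\frac{52}{9} - \frac{50}{9} - \left(- \frac{7}{54}\right) 10\right) \left(31 + 16\right) = \left(\frac{52}{9} - \frac{50}{9} + \frac{35}{27}\right) 47 = \frac{41}{27} \cdot 47 = \frac{1927}{27}$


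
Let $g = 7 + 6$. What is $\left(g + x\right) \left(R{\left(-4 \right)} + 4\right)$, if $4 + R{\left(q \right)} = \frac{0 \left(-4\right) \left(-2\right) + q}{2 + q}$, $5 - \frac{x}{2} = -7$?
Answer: $74$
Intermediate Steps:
$x = 24$ ($x = 10 - -14 = 10 + 14 = 24$)
$g = 13$
$R{\left(q \right)} = -4 + \frac{q}{2 + q}$ ($R{\left(q \right)} = -4 + \frac{0 \left(-4\right) \left(-2\right) + q}{2 + q} = -4 + \frac{0 \left(-2\right) + q}{2 + q} = -4 + \frac{0 + q}{2 + q} = -4 + \frac{q}{2 + q}$)
$\left(g + x\right) \left(R{\left(-4 \right)} + 4\right) = \left(13 + 24\right) \left(\frac{-8 - -12}{2 - 4} + 4\right) = 37 \left(\frac{-8 + 12}{-2} + 4\right) = 37 \left(\left(- \frac{1}{2}\right) 4 + 4\right) = 37 \left(-2 + 4\right) = 37 \cdot 2 = 74$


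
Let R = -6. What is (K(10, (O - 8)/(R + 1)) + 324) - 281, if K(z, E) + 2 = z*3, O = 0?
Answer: 71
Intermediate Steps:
K(z, E) = -2 + 3*z (K(z, E) = -2 + z*3 = -2 + 3*z)
(K(10, (O - 8)/(R + 1)) + 324) - 281 = ((-2 + 3*10) + 324) - 281 = ((-2 + 30) + 324) - 281 = (28 + 324) - 281 = 352 - 281 = 71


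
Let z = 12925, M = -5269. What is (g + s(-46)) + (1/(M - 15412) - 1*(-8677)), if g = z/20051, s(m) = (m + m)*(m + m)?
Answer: 7108206845945/414674731 ≈ 17142.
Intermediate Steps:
s(m) = 4*m² (s(m) = (2*m)*(2*m) = 4*m²)
g = 12925/20051 ≈ 0.64461
(g + s(-46)) + (1/(M - 15412) - 1*(-8677)) = (12925/20051 + 4*(-46)²) + (1/(-5269 - 15412) - 1*(-8677)) = (12925/20051 + 4*2116) + (1/(-20681) + 8677) = (12925/20051 + 8464) + (-1/20681 + 8677) = 169724589/20051 + 179449036/20681 = 7108206845945/414674731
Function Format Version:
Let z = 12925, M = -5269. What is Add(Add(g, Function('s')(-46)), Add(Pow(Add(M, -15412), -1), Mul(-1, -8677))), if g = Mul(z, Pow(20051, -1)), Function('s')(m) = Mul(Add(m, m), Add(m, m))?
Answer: Rational(7108206845945, 414674731) ≈ 17142.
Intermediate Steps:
Function('s')(m) = Mul(4, Pow(m, 2)) (Function('s')(m) = Mul(Mul(2, m), Mul(2, m)) = Mul(4, Pow(m, 2)))
g = Rational(12925, 20051) (g = Mul(12925, Pow(20051, -1)) = Mul(12925, Rational(1, 20051)) = Rational(12925, 20051) ≈ 0.64461)
Add(Add(g, Function('s')(-46)), Add(Pow(Add(M, -15412), -1), Mul(-1, -8677))) = Add(Add(Rational(12925, 20051), Mul(4, Pow(-46, 2))), Add(Pow(Add(-5269, -15412), -1), Mul(-1, -8677))) = Add(Add(Rational(12925, 20051), Mul(4, 2116)), Add(Pow(-20681, -1), 8677)) = Add(Add(Rational(12925, 20051), 8464), Add(Rational(-1, 20681), 8677)) = Add(Rational(169724589, 20051), Rational(179449036, 20681)) = Rational(7108206845945, 414674731)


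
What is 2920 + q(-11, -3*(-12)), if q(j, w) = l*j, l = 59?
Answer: 2271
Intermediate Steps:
q(j, w) = 59*j
2920 + q(-11, -3*(-12)) = 2920 + 59*(-11) = 2920 - 649 = 2271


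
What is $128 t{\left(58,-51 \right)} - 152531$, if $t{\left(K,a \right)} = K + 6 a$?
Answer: $-184275$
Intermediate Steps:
$128 t{\left(58,-51 \right)} - 152531 = 128 \left(58 + 6 \left(-51\right)\right) - 152531 = 128 \left(58 - 306\right) - 152531 = 128 \left(-248\right) - 152531 = -31744 - 152531 = -184275$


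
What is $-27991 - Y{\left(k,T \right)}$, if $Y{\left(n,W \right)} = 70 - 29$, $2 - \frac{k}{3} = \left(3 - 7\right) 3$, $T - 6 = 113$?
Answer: $-28032$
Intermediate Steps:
$T = 119$ ($T = 6 + 113 = 119$)
$k = 42$ ($k = 6 - 3 \left(3 - 7\right) 3 = 6 - 3 \left(\left(-4\right) 3\right) = 6 - -36 = 6 + 36 = 42$)
$Y{\left(n,W \right)} = 41$ ($Y{\left(n,W \right)} = 70 - 29 = 41$)
$-27991 - Y{\left(k,T \right)} = -27991 - 41 = -28032$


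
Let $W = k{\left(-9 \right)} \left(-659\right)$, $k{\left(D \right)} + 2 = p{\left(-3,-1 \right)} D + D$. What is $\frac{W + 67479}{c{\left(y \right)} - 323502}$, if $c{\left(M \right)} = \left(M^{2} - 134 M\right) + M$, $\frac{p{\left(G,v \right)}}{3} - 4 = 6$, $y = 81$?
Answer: $- \frac{126329}{163857} \approx -0.77097$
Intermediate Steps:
$p{\left(G,v \right)} = 30$ ($p{\left(G,v \right)} = 12 + 3 \cdot 6 = 12 + 18 = 30$)
$k{\left(D \right)} = -2 + 31 D$ ($k{\left(D \right)} = -2 + \left(30 D + D\right) = -2 + 31 D$)
$W = 185179$ ($W = \left(-2 + 31 \left(-9\right)\right) \left(-659\right) = \left(-2 - 279\right) \left(-659\right) = \left(-281\right) \left(-659\right) = 185179$)
$c{\left(M \right)} = M^{2} - 133 M$
$\frac{W + 67479}{c{\left(y \right)} - 323502} = \frac{185179 + 67479}{81 \left(-133 + 81\right) - 323502} = \frac{252658}{81 \left(-52\right) - 323502} = \frac{252658}{-4212 - 323502} = \frac{252658}{-327714} = 252658 \left(- \frac{1}{327714}\right) = - \frac{126329}{163857}$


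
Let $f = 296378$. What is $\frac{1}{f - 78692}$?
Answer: $\frac{1}{217686} \approx 4.5938 \cdot 10^{-6}$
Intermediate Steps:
$\frac{1}{f - 78692} = \frac{1}{296378 - 78692} = \frac{1}{217686}$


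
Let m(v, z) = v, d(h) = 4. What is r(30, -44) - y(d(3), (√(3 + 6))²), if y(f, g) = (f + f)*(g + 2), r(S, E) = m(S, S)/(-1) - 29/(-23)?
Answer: -2685/23 ≈ -116.74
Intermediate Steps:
r(S, E) = 29/23 - S (r(S, E) = S/(-1) - 29/(-23) = S*(-1) - 29*(-1/23) = -S + 29/23 = 29/23 - S)
y(f, g) = 2*f*(2 + g) (y(f, g) = (2*f)*(2 + g) = 2*f*(2 + g))
r(30, -44) - y(d(3), (√(3 + 6))²) = (29/23 - 1*30) - 2*4*(2 + (√(3 + 6))²) = (29/23 - 30) - 2*4*(2 + (√9)²) = -661/23 - 2*4*(2 + 3²) = -661/23 - 2*4*(2 + 9) = -661/23 - 2*4*11 = -661/23 - 1*88 = -661/23 - 88 = -2685/23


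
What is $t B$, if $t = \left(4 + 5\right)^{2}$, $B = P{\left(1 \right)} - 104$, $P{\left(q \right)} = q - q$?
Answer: $-8424$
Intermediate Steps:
$P{\left(q \right)} = 0$
$B = -104$ ($B = 0 - 104 = -104$)
$t = 81$ ($t = 9^{2} = 81$)
$t B = 81 \left(-104\right) = -8424$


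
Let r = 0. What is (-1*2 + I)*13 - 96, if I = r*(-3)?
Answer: -122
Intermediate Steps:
I = 0 (I = 0*(-3) = 0)
(-1*2 + I)*13 - 96 = (-1*2 + 0)*13 - 96 = (-2 + 0)*13 - 96 = -2*13 - 96 = -26 - 96 = -122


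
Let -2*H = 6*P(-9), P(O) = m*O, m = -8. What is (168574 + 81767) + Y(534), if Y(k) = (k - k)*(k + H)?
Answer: 250341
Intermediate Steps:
P(O) = -8*O
H = -216 (H = -3*(-8*(-9)) = -3*72 = -1/2*432 = -216)
Y(k) = 0 (Y(k) = (k - k)*(k - 216) = 0*(-216 + k) = 0)
(168574 + 81767) + Y(534) = (168574 + 81767) + 0 = 250341 + 0 = 250341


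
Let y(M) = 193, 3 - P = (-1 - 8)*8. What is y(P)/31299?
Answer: 193/31299 ≈ 0.0061663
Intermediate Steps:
P = 75 (P = 3 - (-1 - 8)*8 = 3 - (-9)*8 = 3 - 1*(-72) = 3 + 72 = 75)
y(P)/31299 = 193/31299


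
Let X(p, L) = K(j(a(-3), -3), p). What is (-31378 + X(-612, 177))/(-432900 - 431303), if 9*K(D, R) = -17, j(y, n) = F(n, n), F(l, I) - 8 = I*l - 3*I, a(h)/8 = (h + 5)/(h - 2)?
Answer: 282419/7777827 ≈ 0.036311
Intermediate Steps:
a(h) = 8*(5 + h)/(-2 + h) (a(h) = 8*((h + 5)/(h - 2)) = 8*((5 + h)/(-2 + h)) = 8*(5 + h)/(-2 + h))
F(l, I) = 8 - 3*I + I*l (F(l, I) = 8 + (I*l - 3*I) = 8 + (-3*I + I*l) = 8 - 3*I + I*l)
j(y, n) = 8 + n² - 3*n (j(y, n) = 8 - 3*n + n*n = 8 - 3*n + n² = 8 + n² - 3*n)
K(D, R) = -17/9 (K(D, R) = (⅑)*(-17) = -17/9)
X(p, L) = -17/9
(-31378 + X(-612, 177))/(-432900 - 431303) = (-31378 - 17/9)/(-432900 - 431303) = -282419/9/(-864203) = -282419/9*(-1/864203) = 282419/7777827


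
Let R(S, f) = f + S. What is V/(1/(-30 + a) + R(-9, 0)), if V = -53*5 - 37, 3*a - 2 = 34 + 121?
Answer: 10117/300 ≈ 33.723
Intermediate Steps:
R(S, f) = S + f
a = 157/3 (a = ⅔ + (34 + 121)/3 = ⅔ + (⅓)*155 = ⅔ + 155/3 = 157/3 ≈ 52.333)
V = -302 (V = -265 - 37 = -302)
V/(1/(-30 + a) + R(-9, 0)) = -302/(1/(-30 + 157/3) + (-9 + 0)) = -302/(1/(67/3) - 9) = -302/(3/67 - 9) = -302/(-600/67) = -302*(-67/600) = 10117/300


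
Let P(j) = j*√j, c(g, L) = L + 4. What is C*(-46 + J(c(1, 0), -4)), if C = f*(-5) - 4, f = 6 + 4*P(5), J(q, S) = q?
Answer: 1428 + 4200*√5 ≈ 10819.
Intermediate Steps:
c(g, L) = 4 + L
P(j) = j^(3/2)
f = 6 + 20*√5 (f = 6 + 4*5^(3/2) = 6 + 4*(5*√5) = 6 + 20*√5 ≈ 50.721)
C = -34 - 100*√5 (C = (6 + 20*√5)*(-5) - 4 = (-30 - 100*√5) - 4 = -34 - 100*√5 ≈ -257.61)
C*(-46 + J(c(1, 0), -4)) = (-34 - 100*√5)*(-46 + (4 + 0)) = (-34 - 100*√5)*(-46 + 4) = (-34 - 100*√5)*(-42) = 1428 + 4200*√5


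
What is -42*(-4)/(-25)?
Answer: -168/25 ≈ -6.7200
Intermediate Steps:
-42*(-4)/(-25) = 168*(-1/25) = -168/25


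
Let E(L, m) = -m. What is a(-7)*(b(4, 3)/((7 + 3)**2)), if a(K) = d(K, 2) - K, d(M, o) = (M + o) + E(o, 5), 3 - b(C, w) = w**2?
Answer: 9/50 ≈ 0.18000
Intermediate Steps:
b(C, w) = 3 - w**2
d(M, o) = -5 + M + o (d(M, o) = (M + o) - 1*5 = (M + o) - 5 = -5 + M + o)
a(K) = -3 (a(K) = (-5 + K + 2) - K = (-3 + K) - K = -3)
a(-7)*(b(4, 3)/((7 + 3)**2)) = -3*(3 - 1*3**2)/((7 + 3)**2) = -3*(3 - 1*9)/(10**2) = -3*(3 - 9)/100 = -(-18)/100 = -3*(-3/50) = 9/50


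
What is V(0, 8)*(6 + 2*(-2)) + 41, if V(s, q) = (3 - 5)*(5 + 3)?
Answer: 9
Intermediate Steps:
V(s, q) = -16 (V(s, q) = -2*8 = -16)
V(0, 8)*(6 + 2*(-2)) + 41 = -16*(6 + 2*(-2)) + 41 = -16*(6 - 4) + 41 = -16*2 + 41 = -32 + 41 = 9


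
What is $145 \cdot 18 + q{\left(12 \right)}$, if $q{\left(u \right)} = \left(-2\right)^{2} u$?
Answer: $2658$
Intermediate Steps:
$q{\left(u \right)} = 4 u$
$145 \cdot 18 + q{\left(12 \right)} = 145 \cdot 18 + 4 \cdot 12 = 2610 + 48 = 2658$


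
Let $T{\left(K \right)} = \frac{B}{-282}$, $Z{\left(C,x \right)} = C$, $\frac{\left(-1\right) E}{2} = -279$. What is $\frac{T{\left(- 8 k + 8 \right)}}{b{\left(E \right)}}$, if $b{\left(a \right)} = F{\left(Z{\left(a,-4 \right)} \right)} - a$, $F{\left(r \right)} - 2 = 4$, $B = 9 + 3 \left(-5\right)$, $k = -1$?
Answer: $- \frac{1}{25944} \approx -3.8545 \cdot 10^{-5}$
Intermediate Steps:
$E = 558$ ($E = \left(-2\right) \left(-279\right) = 558$)
$B = -6$ ($B = 9 - 15 = -6$)
$F{\left(r \right)} = 6$ ($F{\left(r \right)} = 2 + 4 = 6$)
$b{\left(a \right)} = 6 - a$
$T{\left(K \right)} = \frac{1}{47}$ ($T{\left(K \right)} = - \frac{6}{-282} = \left(-6\right) \left(- \frac{1}{282}\right) = \frac{1}{47}$)
$\frac{T{\left(- 8 k + 8 \right)}}{b{\left(E \right)}} = \frac{1}{47 \left(6 - 558\right)} = \frac{1}{47 \left(-552\right)} = \frac{1}{47} \left(- \frac{1}{552}\right) = - \frac{1}{25944}$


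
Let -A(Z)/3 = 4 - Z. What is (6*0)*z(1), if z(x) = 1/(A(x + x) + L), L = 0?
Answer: 0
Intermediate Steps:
A(Z) = -12 + 3*Z (A(Z) = -3*(4 - Z) = -12 + 3*Z)
z(x) = 1/(-12 + 6*x) (z(x) = 1/((-12 + 3*(x + x)) + 0) = 1/((-12 + 3*(2*x)) + 0) = 1/((-12 + 6*x) + 0) = 1/(-12 + 6*x))
(6*0)*z(1) = (6*0)*(1/(6*(-2 + 1))) = 0*((⅙)/(-1)) = 0*((⅙)*(-1)) = 0*(-⅙) = 0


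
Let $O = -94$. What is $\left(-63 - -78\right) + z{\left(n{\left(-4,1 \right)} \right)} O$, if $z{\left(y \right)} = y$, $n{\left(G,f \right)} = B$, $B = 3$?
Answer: $-267$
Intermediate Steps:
$n{\left(G,f \right)} = 3$
$\left(-63 - -78\right) + z{\left(n{\left(-4,1 \right)} \right)} O = \left(-63 - -78\right) + 3 \left(-94\right) = \left(-63 + 78\right) - 282 = 15 - 282 = -267$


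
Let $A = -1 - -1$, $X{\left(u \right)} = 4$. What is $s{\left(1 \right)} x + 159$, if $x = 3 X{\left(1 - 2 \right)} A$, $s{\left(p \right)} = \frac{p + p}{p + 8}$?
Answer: $159$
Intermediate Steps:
$s{\left(p \right)} = \frac{2 p}{8 + p}$
$A = 0$ ($A = -1 + 1 = 0$)
$x = 0$ ($x = 3 \cdot 4 \cdot 0 = 12 \cdot 0 = 0$)
$s{\left(1 \right)} x + 159 = 2 \cdot 1 \frac{1}{8 + 1} \cdot 0 + 159 = 2 \cdot 1 \cdot \frac{1}{9} \cdot 0 + 159 = \frac{2}{9} \cdot 0 + 159 = 0 + 159 = 159$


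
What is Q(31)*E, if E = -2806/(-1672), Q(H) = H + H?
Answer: 43493/418 ≈ 104.05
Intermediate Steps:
Q(H) = 2*H
E = 1403/836 (E = -2806*(-1/1672) = 1403/836 ≈ 1.6782)
Q(31)*E = (2*31)*(1403/836) = 62*(1403/836) = 43493/418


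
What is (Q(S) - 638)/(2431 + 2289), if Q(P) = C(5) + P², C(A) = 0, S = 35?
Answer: 587/4720 ≈ 0.12436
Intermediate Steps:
Q(P) = P² (Q(P) = 0 + P² = P²)
(Q(S) - 638)/(2431 + 2289) = (35² - 638)/(2431 + 2289) = (1225 - 638)/4720 = 587*(1/4720) = 587/4720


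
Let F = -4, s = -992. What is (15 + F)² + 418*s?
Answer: -414535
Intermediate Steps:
(15 + F)² + 418*s = (15 - 4)² + 418*(-992) = 11² - 414656 = 121 - 414656 = -414535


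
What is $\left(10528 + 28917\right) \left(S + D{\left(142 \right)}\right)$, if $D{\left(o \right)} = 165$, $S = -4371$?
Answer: $-165905670$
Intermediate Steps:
$\left(10528 + 28917\right) \left(S + D{\left(142 \right)}\right) = \left(10528 + 28917\right) \left(-4371 + 165\right) = 39445 \left(-4206\right) = -165905670$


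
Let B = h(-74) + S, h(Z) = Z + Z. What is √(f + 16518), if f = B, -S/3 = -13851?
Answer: √57923 ≈ 240.67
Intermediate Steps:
h(Z) = 2*Z
S = 41553 (S = -3*(-13851) = 41553)
B = 41405 (B = 2*(-74) + 41553 = -148 + 41553 = 41405)
f = 41405
√(f + 16518) = √(41405 + 16518) = √57923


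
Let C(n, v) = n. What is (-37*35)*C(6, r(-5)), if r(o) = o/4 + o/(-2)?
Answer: -7770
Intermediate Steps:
r(o) = -o/4 (r(o) = o*(1/4) + o*(-1/2) = o/4 - o/2 = -o/4)
(-37*35)*C(6, r(-5)) = -37*35*6 = -1295*6 = -7770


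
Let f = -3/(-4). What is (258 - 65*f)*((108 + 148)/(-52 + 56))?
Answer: 13392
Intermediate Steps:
f = ¾ (f = -3*(-¼) = ¾ ≈ 0.75000)
(258 - 65*f)*((108 + 148)/(-52 + 56)) = (258 - 65*¾)*((108 + 148)/(-52 + 56)) = (258 - 195/4)*(256/4) = 837*(256*(¼))/4 = (837/4)*64 = 13392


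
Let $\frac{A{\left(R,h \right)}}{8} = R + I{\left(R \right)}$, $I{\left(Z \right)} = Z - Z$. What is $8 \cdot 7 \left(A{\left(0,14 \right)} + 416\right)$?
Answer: $23296$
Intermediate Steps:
$I{\left(Z \right)} = 0$
$A{\left(R,h \right)} = 8 R$ ($A{\left(R,h \right)} = 8 \left(R + 0\right) = 8 R$)
$8 \cdot 7 \left(A{\left(0,14 \right)} + 416\right) = 8 \cdot 7 \left(8 \cdot 0 + 416\right) = 56 \left(0 + 416\right) = 56 \cdot 416 = 23296$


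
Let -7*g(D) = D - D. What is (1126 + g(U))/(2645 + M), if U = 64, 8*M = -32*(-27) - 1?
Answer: 9008/22023 ≈ 0.40903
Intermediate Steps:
M = 863/8 (M = (-32*(-27) - 1)/8 = (864 - 1)/8 = (⅛)*863 = 863/8 ≈ 107.88)
g(D) = 0 (g(D) = -(D - D)/7 = -⅐*0 = 0)
(1126 + g(U))/(2645 + M) = (1126 + 0)/(2645 + 863/8) = 1126/(22023/8) = 1126*(8/22023) = 9008/22023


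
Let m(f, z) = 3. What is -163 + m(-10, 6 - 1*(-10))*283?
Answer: 686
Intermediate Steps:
-163 + m(-10, 6 - 1*(-10))*283 = -163 + 3*283 = -163 + 849 = 686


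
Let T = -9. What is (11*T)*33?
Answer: -3267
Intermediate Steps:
(11*T)*33 = (11*(-9))*33 = -99*33 = -3267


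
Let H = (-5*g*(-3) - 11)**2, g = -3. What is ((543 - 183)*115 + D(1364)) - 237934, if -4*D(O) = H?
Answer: -197318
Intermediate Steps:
H = 3136 (H = (-5*(-3)*(-3) - 11)**2 = (15*(-3) - 11)**2 = (-45 - 11)**2 = (-56)**2 = 3136)
D(O) = -784 (D(O) = -1/4*3136 = -784)
((543 - 183)*115 + D(1364)) - 237934 = ((543 - 183)*115 - 784) - 237934 = (360*115 - 784) - 237934 = (41400 - 784) - 237934 = 40616 - 237934 = -197318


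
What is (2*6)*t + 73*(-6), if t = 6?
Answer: -366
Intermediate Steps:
(2*6)*t + 73*(-6) = (2*6)*6 + 73*(-6) = 12*6 - 438 = 72 - 438 = -366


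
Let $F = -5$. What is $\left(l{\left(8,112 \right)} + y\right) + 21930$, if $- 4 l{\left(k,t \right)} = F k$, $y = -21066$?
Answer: $874$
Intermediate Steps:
$l{\left(k,t \right)} = \frac{5 k}{4}$ ($l{\left(k,t \right)} = - \frac{\left(-5\right) k}{4} = \frac{5 k}{4}$)
$\left(l{\left(8,112 \right)} + y\right) + 21930 = \left(\frac{5}{4} \cdot 8 - 21066\right) + 21930 = \left(10 - 21066\right) + 21930 = -21056 + 21930 = 874$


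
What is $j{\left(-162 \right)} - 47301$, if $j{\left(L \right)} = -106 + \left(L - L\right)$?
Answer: $-47407$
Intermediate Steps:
$j{\left(L \right)} = -106$ ($j{\left(L \right)} = -106 + 0 = -106$)
$j{\left(-162 \right)} - 47301 = -106 - 47301 = -47407$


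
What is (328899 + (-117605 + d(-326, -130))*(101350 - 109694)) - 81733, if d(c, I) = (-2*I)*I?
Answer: 1263570486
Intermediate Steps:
d(c, I) = -2*I**2
(328899 + (-117605 + d(-326, -130))*(101350 - 109694)) - 81733 = (328899 + (-117605 - 2*(-130)**2)*(101350 - 109694)) - 81733 = (328899 + (-117605 - 2*16900)*(-8344)) - 81733 = (328899 + (-117605 - 33800)*(-8344)) - 81733 = (328899 - 151405*(-8344)) - 81733 = (328899 + 1263323320) - 81733 = 1263652219 - 81733 = 1263570486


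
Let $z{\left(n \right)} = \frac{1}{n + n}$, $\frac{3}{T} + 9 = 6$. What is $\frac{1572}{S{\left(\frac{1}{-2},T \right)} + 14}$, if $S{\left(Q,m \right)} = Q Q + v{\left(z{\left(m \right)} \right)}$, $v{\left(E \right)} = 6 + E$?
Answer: $\frac{6288}{79} \approx 79.595$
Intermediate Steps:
$T = -1$ ($T = \frac{3}{-9 + 6} = \frac{3}{-3} = 3 \left(- \frac{1}{3}\right) = -1$)
$z{\left(n \right)} = \frac{1}{2 n}$
$S{\left(Q,m \right)} = 6 + Q^{2} + \frac{1}{2 m}$ ($S{\left(Q,m \right)} = Q Q + \left(6 + \frac{1}{2 m}\right) = Q^{2} + \left(6 + \frac{1}{2 m}\right) = 6 + Q^{2} + \frac{1}{2 m}$)
$\frac{1572}{S{\left(\frac{1}{-2},T \right)} + 14} = \frac{1572}{\left(6 + \left(\frac{1}{-2}\right)^{2} + \frac{1}{2 \left(-1\right)}\right) + 14} = \frac{1572}{\left(6 + \left(- \frac{1}{2}\right)^{2} + \frac{1}{2} \left(-1\right)\right) + 14} = \frac{1572}{\left(6 + \frac{1}{4} - \frac{1}{2}\right) + 14} = \frac{1572}{\frac{23}{4} + 14} = \frac{1572}{\frac{79}{4}} = 1572 \cdot \frac{4}{79} = \frac{6288}{79}$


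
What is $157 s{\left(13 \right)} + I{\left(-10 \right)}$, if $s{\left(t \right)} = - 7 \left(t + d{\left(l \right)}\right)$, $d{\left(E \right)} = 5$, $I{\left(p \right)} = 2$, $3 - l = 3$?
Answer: $-19780$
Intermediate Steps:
$l = 0$ ($l = 3 - 3 = 0$)
$s{\left(t \right)} = -35 - 7 t$ ($s{\left(t \right)} = - 7 \left(t + 5\right) = - 7 \left(5 + t\right) = -35 - 7 t$)
$157 s{\left(13 \right)} + I{\left(-10 \right)} = 157 \left(-35 - 91\right) + 2 = 157 \left(-126\right) + 2 = -19782 + 2 = -19780$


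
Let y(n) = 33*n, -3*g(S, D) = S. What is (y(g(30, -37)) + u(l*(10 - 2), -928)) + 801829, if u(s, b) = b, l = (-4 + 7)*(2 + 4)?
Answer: 800571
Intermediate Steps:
g(S, D) = -S/3
l = 18 (l = 3*6 = 18)
(y(g(30, -37)) + u(l*(10 - 2), -928)) + 801829 = (33*(-⅓*30) - 928) + 801829 = (33*(-10) - 928) + 801829 = (-330 - 928) + 801829 = -1258 + 801829 = 800571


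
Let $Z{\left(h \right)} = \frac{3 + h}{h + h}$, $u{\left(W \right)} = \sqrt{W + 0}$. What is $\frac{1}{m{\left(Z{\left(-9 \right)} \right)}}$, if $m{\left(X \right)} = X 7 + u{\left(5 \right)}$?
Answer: $\frac{21}{4} - \frac{9 \sqrt{5}}{4} \approx 0.21885$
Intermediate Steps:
$u{\left(W \right)} = \sqrt{W}$
$Z{\left(h \right)} = \frac{3 + h}{2 h}$
$m{\left(X \right)} = \sqrt{5} + 7 X$ ($m{\left(X \right)} = X 7 + \sqrt{5} = 7 X + \sqrt{5} = \sqrt{5} + 7 X$)
$\frac{1}{m{\left(Z{\left(-9 \right)} \right)}} = \frac{1}{\sqrt{5} + 7 \frac{3 - 9}{2 \left(-9\right)}} = \frac{1}{\sqrt{5} + 7 \cdot \frac{1}{2} \left(- \frac{1}{9}\right) \left(-6\right)} = \frac{1}{\sqrt{5} + 7 \cdot \frac{1}{3}} = \frac{1}{\sqrt{5} + \frac{7}{3}} = \frac{1}{\frac{7}{3} + \sqrt{5}}$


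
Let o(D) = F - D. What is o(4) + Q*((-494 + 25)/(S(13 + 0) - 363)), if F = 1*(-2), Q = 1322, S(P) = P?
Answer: 44137/25 ≈ 1765.5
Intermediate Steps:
F = -2
o(D) = -2 - D
o(4) + Q*((-494 + 25)/(S(13 + 0) - 363)) = (-2 - 1*4) + 1322*((-494 + 25)/((13 + 0) - 363)) = (-2 - 4) + 1322*(-469/(13 - 363)) = -6 + 1322*(-469/(-350)) = -6 + 1322*(-469*(-1/350)) = -6 + 1322*(67/50) = -6 + 44287/25 = 44137/25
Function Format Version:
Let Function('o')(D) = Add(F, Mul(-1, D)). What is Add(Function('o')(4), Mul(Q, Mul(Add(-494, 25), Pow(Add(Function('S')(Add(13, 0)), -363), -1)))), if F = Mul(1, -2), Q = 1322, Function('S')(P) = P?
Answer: Rational(44137, 25) ≈ 1765.5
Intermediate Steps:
F = -2
Function('o')(D) = Add(-2, Mul(-1, D))
Add(Function('o')(4), Mul(Q, Mul(Add(-494, 25), Pow(Add(Function('S')(Add(13, 0)), -363), -1)))) = Add(Add(-2, Mul(-1, 4)), Mul(1322, Mul(Add(-494, 25), Pow(Add(Add(13, 0), -363), -1)))) = Add(Add(-2, -4), Mul(1322, Mul(-469, Pow(Add(13, -363), -1)))) = Add(-6, Mul(1322, Mul(-469, Pow(-350, -1)))) = Add(-6, Mul(1322, Mul(-469, Rational(-1, 350)))) = Add(-6, Mul(1322, Rational(67, 50))) = Add(-6, Rational(44287, 25)) = Rational(44137, 25)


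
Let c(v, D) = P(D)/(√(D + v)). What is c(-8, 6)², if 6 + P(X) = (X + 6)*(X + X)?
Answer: -9522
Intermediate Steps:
P(X) = -6 + 2*X*(6 + X) (P(X) = -6 + (X + 6)*(X + X) = -6 + (6 + X)*(2*X) = -6 + 2*X*(6 + X))
c(v, D) = (-6 + 2*D² + 12*D)/√(D + v) (c(v, D) = (-6 + 2*D² + 12*D)/(√(D + v)) = (-6 + 2*D² + 12*D)/√(D + v))
c(-8, 6)² = (2*(-3 + 6² + 6*6)/√(6 - 8))² = (2*(-3 + 36 + 36)/√(-2))² = (2*(-I*√2/2)*69)² = (-69*I*√2)² = -9522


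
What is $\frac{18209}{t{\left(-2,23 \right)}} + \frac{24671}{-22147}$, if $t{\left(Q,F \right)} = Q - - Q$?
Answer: $- \frac{403373407}{88588} \approx -4553.4$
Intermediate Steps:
$t{\left(Q,F \right)} = 2 Q$ ($t{\left(Q,F \right)} = Q + Q = 2 Q$)
$\frac{18209}{t{\left(-2,23 \right)}} + \frac{24671}{-22147} = \frac{18209}{2 \left(-2\right)} + \frac{24671}{-22147} = \frac{18209}{-4} + 24671 \left(- \frac{1}{22147}\right) = 18209 \left(- \frac{1}{4}\right) - \frac{24671}{22147} = - \frac{18209}{4} - \frac{24671}{22147} = - \frac{403373407}{88588}$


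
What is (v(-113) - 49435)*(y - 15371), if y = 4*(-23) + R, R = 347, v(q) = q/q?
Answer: 747244344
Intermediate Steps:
v(q) = 1
y = 255 (y = 4*(-23) + 347 = -92 + 347 = 255)
(v(-113) - 49435)*(y - 15371) = (1 - 49435)*(255 - 15371) = -49434*(-15116) = 747244344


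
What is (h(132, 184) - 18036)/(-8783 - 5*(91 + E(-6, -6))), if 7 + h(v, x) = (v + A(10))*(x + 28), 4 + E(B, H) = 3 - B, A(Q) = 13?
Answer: -12697/9263 ≈ -1.3707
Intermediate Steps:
E(B, H) = -1 - B (E(B, H) = -4 + (3 - B) = -1 - B)
h(v, x) = -7 + (13 + v)*(28 + x) (h(v, x) = -7 + (v + 13)*(x + 28) = -7 + (13 + v)*(28 + x))
(h(132, 184) - 18036)/(-8783 - 5*(91 + E(-6, -6))) = ((357 + 13*184 + 28*132 + 132*184) - 18036)/(-8783 - 5*(91 + (-1 - 1*(-6)))) = ((357 + 2392 + 3696 + 24288) - 18036)/(-8783 - 5*(91 + (-1 + 6))) = (30733 - 18036)/(-8783 - 5*(91 + 5)) = 12697/(-8783 - 5*96) = 12697/(-8783 - 480) = 12697/(-9263) = 12697*(-1/9263) = -12697/9263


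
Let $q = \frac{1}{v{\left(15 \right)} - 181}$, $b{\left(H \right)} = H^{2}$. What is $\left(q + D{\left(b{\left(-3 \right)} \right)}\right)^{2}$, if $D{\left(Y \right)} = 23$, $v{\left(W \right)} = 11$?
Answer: $\frac{15280281}{28900} \approx 528.73$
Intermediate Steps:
$q = - \frac{1}{170}$ ($q = \frac{1}{11 - 181} = \frac{1}{-170} = - \frac{1}{170} \approx -0.0058824$)
$\left(q + D{\left(b{\left(-3 \right)} \right)}\right)^{2} = \left(- \frac{1}{170} + 23\right)^{2} = \left(\frac{3909}{170}\right)^{2} = \frac{15280281}{28900}$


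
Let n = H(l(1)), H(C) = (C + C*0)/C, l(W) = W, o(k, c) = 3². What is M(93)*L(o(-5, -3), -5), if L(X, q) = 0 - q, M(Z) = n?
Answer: 5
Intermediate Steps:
o(k, c) = 9
H(C) = 1 (H(C) = (C + 0)/C = C/C = 1)
n = 1
M(Z) = 1
L(X, q) = -q
M(93)*L(o(-5, -3), -5) = 1*(-1*(-5)) = 1*5 = 5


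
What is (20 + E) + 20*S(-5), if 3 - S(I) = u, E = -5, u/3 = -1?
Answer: 135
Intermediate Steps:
u = -3 (u = 3*(-1) = -3)
S(I) = 6 (S(I) = 3 - 1*(-3) = 3 + 3 = 6)
(20 + E) + 20*S(-5) = (20 - 5) + 20*6 = 15 + 120 = 135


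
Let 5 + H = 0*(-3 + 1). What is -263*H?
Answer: 1315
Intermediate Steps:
H = -5 (H = -5 + 0*(-3 + 1) = -5 + 0*(-2) = -5 + 0 = -5)
-263*H = -263*(-5) = 1315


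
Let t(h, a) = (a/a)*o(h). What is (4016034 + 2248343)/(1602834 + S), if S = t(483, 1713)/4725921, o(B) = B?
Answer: 9868316938739/2524955620199 ≈ 3.9083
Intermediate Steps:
t(h, a) = h (t(h, a) = (a/a)*h = 1*h = h)
S = 161/1575307 (S = 483/4725921 = 483*(1/4725921) = 161/1575307 ≈ 0.00010220)
(4016034 + 2248343)/(1602834 + S) = (4016034 + 2248343)/(1602834 + 161/1575307) = 6264377/(2524955620199/1575307) = 6264377*(1575307/2524955620199) = 9868316938739/2524955620199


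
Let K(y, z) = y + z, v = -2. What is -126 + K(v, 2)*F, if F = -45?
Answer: -126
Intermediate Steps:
-126 + K(v, 2)*F = -126 + (-2 + 2)*(-45) = -126 + 0*(-45) = -126 + 0 = -126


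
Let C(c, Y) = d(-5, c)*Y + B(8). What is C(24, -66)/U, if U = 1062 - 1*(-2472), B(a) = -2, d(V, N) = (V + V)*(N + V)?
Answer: 6269/1767 ≈ 3.5478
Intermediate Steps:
d(V, N) = 2*V*(N + V) (d(V, N) = (2*V)*(N + V) = 2*V*(N + V))
C(c, Y) = -2 + Y*(50 - 10*c) (C(c, Y) = (2*(-5)*(c - 5))*Y - 2 = (2*(-5)*(-5 + c))*Y - 2 = (50 - 10*c)*Y - 2 = Y*(50 - 10*c) - 2 = -2 + Y*(50 - 10*c))
U = 3534 (U = 1062 + 2472 = 3534)
C(24, -66)/U = (-2 + 50*(-66) - 10*(-66)*24)/3534 = (-2 - 3300 + 15840)*(1/3534) = 12538*(1/3534) = 6269/1767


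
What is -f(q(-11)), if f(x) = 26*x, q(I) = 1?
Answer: -26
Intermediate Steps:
-f(q(-11)) = -26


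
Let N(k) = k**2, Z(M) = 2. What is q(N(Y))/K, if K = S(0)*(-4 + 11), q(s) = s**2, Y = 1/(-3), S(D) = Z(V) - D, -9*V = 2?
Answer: 1/1134 ≈ 0.00088183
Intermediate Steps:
V = -2/9 (V = -1/9*2 = -2/9 ≈ -0.22222)
S(D) = 2 - D
Y = -1/3 (Y = 1*(-1/3) = -1/3 ≈ -0.33333)
K = 14 (K = (2 - 1*0)*(-4 + 11) = (2 + 0)*7 = 2*7 = 14)
q(N(Y))/K = ((-1/3)**2)**2/14 = (1/9)**2*(1/14) = (1/81)*(1/14) = 1/1134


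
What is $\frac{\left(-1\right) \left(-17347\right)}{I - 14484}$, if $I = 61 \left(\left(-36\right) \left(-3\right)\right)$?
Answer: $- \frac{17347}{7896} \approx -2.1969$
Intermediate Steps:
$I = 6588$ ($I = 61 \cdot 108 = 6588$)
$\frac{\left(-1\right) \left(-17347\right)}{I - 14484} = \frac{\left(-1\right) \left(-17347\right)}{6588 - 14484} = \frac{17347}{-7896} = 17347 \left(- \frac{1}{7896}\right) = - \frac{17347}{7896}$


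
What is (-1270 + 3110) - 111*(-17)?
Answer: 3727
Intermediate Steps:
(-1270 + 3110) - 111*(-17) = 1840 + 1887 = 3727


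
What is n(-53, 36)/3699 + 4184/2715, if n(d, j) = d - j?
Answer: 5078327/3347595 ≈ 1.5170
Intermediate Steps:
n(-53, 36)/3699 + 4184/2715 = (-53 - 1*36)/3699 + 4184/2715 = (-53 - 36)*(1/3699) + 4184*(1/2715) = -89*1/3699 + 4184/2715 = -89/3699 + 4184/2715 = 5078327/3347595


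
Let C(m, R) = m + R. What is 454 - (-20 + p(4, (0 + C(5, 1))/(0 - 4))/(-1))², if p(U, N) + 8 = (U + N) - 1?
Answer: 1087/4 ≈ 271.75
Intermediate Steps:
C(m, R) = R + m
p(U, N) = -9 + N + U (p(U, N) = -8 + ((U + N) - 1) = -8 + ((N + U) - 1) = -8 + (-1 + N + U) = -9 + N + U)
454 - (-20 + p(4, (0 + C(5, 1))/(0 - 4))/(-1))² = 454 - (-20 + (-9 + (0 + (1 + 5))/(0 - 4) + 4)/(-1))² = 454 - (-20 + (-9 + (0 + 6)/(-4) + 4)*(-1))² = 454 - (-20 + (-9 + 6*(-¼) + 4)*(-1))² = 454 - (-20 + (-9 - 3/2 + 4)*(-1))² = 454 - (-20 - 13/2*(-1))² = 454 - (-20 + 13/2)² = 454 - (-27/2)² = 454 - 1*729/4 = 454 - 729/4 = 1087/4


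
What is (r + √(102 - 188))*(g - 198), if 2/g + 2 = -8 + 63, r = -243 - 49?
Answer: 3063664/53 - 10492*I*√86/53 ≈ 57805.0 - 1835.8*I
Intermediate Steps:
r = -292
g = 2/53 (g = 2/(-2 + (-8 + 63)) = 2/(-2 + 55) = 2/53 ≈ 0.037736)
(r + √(102 - 188))*(g - 198) = (-292 + √(102 - 188))*(2/53 - 198) = (-292 + √(-86))*(-10492/53) = (-292 + I*√86)*(-10492/53) = 3063664/53 - 10492*I*√86/53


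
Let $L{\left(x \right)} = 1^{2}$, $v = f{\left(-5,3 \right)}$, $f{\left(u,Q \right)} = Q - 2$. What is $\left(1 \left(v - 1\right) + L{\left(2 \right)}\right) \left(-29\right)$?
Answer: $-29$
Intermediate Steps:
$f{\left(u,Q \right)} = -2 + Q$
$v = 1$ ($v = -2 + 3 = 1$)
$L{\left(x \right)} = 1$
$\left(1 \left(v - 1\right) + L{\left(2 \right)}\right) \left(-29\right) = \left(1 \left(1 - 1\right) + 1\right) \left(-29\right) = \left(1 \cdot 0 + 1\right) \left(-29\right) = \left(0 + 1\right) \left(-29\right) = 1 \left(-29\right) = -29$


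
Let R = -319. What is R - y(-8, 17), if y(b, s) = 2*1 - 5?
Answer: -316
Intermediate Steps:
y(b, s) = -3 (y(b, s) = 2 - 5 = -3)
R - y(-8, 17) = -319 - 1*(-3) = -319 + 3 = -316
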